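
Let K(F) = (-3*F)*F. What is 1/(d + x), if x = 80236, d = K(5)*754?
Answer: 1/23686 ≈ 4.2219e-5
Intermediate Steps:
K(F) = -3*F²
d = -56550 (d = -3*5²*754 = -3*25*754 = -75*754 = -56550)
1/(d + x) = 1/(-56550 + 80236) = 1/23686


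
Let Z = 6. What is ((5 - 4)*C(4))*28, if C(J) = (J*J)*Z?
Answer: 2688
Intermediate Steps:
C(J) = 6*J² (C(J) = (J*J)*6 = J²*6 = 6*J²)
((5 - 4)*C(4))*28 = ((5 - 4)*(6*4²))*28 = (1*(6*16))*28 = (1*96)*28 = 96*28 = 2688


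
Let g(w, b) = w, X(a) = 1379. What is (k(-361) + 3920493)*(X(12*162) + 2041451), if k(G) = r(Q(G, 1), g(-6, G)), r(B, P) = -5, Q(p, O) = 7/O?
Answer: 8008890501040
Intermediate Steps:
k(G) = -5
(k(-361) + 3920493)*(X(12*162) + 2041451) = (-5 + 3920493)*(1379 + 2041451) = 3920488*2042830 = 8008890501040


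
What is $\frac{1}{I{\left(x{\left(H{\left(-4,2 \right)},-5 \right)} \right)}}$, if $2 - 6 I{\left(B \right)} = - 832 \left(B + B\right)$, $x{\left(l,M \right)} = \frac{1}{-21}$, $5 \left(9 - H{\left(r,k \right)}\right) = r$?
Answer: $- \frac{63}{811} \approx -0.077682$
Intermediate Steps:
$H{\left(r,k \right)} = 9 - \frac{r}{5}$
$x{\left(l,M \right)} = - \frac{1}{21}$
$I{\left(B \right)} = \frac{1}{3} + \frac{832 B}{3}$ ($I{\left(B \right)} = \frac{1}{3} - \frac{\left(-832\right) \left(B + B\right)}{6} = \frac{1}{3} - \frac{\left(-832\right) 2 B}{6} = \frac{1}{3} - \frac{\left(-1664\right) B}{6} = \frac{1}{3} + \frac{832 B}{3}$)
$\frac{1}{I{\left(x{\left(H{\left(-4,2 \right)},-5 \right)} \right)}} = \frac{1}{\frac{1}{3} + \frac{832}{3} \left(- \frac{1}{21}\right)} = \frac{1}{\frac{1}{3} - \frac{832}{63}} = \frac{1}{- \frac{811}{63}} = - \frac{63}{811}$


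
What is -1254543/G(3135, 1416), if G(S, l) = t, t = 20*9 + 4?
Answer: -1254543/184 ≈ -6818.2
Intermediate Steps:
t = 184 (t = 180 + 4 = 184)
G(S, l) = 184
-1254543/G(3135, 1416) = -1254543/184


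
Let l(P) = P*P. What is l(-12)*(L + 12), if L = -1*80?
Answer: -9792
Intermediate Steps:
l(P) = P**2
L = -80
l(-12)*(L + 12) = (-12)**2*(-80 + 12) = 144*(-68) = -9792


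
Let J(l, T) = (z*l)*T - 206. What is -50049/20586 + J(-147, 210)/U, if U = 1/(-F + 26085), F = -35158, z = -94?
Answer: 1219384924042801/6862 ≈ 1.7770e+11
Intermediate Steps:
J(l, T) = -206 - 94*T*l (J(l, T) = (-94*l)*T - 206 = -94*T*l - 206 = -206 - 94*T*l)
U = 1/61243 (U = 1/(-1*(-35158) + 26085) = 1/(35158 + 26085) = 1/61243 ≈ 1.6328e-5)
-50049/20586 + J(-147, 210)/U = -50049/20586 + (-206 - 94*210*(-147))/(1/61243) = -50049*1/20586 + (-206 + 2901780)*61243 = -16683/6862 + 2901574*61243 = -16683/6862 + 177701096482 = 1219384924042801/6862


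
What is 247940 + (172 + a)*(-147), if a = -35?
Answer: 227801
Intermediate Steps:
247940 + (172 + a)*(-147) = 247940 + (172 - 35)*(-147) = 247940 + 137*(-147) = 247940 - 20139 = 227801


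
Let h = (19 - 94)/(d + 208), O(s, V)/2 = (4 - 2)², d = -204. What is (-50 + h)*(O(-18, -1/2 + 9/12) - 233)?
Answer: 61875/4 ≈ 15469.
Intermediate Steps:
O(s, V) = 8 (O(s, V) = 2*(4 - 2)² = 2*2² = 2*4 = 8)
h = -75/4 (h = (19 - 94)/(-204 + 208) = -75/4 ≈ -18.750)
(-50 + h)*(O(-18, -1/2 + 9/12) - 233) = (-50 - 75/4)*(8 - 233) = -275/4*(-225) = 61875/4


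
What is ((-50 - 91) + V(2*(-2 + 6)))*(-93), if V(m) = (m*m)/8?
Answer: 12369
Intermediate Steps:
V(m) = m²/8 (V(m) = m²*(⅛) = m²/8)
((-50 - 91) + V(2*(-2 + 6)))*(-93) = ((-50 - 91) + (2*(-2 + 6))²/8)*(-93) = (-141 + (2*4)²/8)*(-93) = (-141 + (⅛)*8²)*(-93) = (-141 + (⅛)*64)*(-93) = (-141 + 8)*(-93) = -133*(-93) = 12369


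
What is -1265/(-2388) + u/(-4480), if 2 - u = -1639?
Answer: 437123/2674560 ≈ 0.16344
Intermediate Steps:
u = 1641 (u = 2 - 1*(-1639) = 2 + 1639 = 1641)
-1265/(-2388) + u/(-4480) = -1265/(-2388) + 1641/(-4480) = -1265*(-1/2388) + 1641*(-1/4480) = 1265/2388 - 1641/4480 = 437123/2674560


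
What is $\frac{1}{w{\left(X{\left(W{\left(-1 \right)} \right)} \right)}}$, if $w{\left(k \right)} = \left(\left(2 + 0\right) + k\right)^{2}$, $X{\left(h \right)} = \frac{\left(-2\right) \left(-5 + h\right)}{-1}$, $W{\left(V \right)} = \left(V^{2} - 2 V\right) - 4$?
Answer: $\frac{1}{100} \approx 0.01$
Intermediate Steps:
$W{\left(V \right)} = -4 + V^{2} - 2 V$
$X{\left(h \right)} = -10 + 2 h$ ($X{\left(h \right)} = \left(10 - 2 h\right) \left(-1\right) = -10 + 2 h$)
$w{\left(k \right)} = \left(2 + k\right)^{2}$
$\frac{1}{w{\left(X{\left(W{\left(-1 \right)} \right)} \right)}} = \frac{1}{\left(2 - \left(10 - 2 \left(-4 + \left(-1\right)^{2} - -2\right)\right)\right)^{2}} = \frac{1}{\left(2 - \left(10 - 2 \left(-4 + 1 + 2\right)\right)\right)^{2}} = \frac{1}{\left(2 + \left(-10 + 2 \left(-1\right)\right)\right)^{2}} = \frac{1}{\left(2 - 12\right)^{2}} = \frac{1}{\left(-10\right)^{2}} = \frac{1}{100}$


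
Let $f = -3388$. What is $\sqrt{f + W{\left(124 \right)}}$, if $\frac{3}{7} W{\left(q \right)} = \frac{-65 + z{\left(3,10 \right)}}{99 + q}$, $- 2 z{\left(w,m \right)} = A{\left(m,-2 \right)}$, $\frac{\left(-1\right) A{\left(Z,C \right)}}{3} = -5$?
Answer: $\frac{i \sqrt{6066704742}}{1338} \approx 58.213 i$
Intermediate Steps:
$A{\left(Z,C \right)} = 15$ ($A{\left(Z,C \right)} = \left(-3\right) \left(-5\right) = 15$)
$z{\left(w,m \right)} = - \frac{15}{2}$ ($z{\left(w,m \right)} = \left(- \frac{1}{2}\right) 15 = - \frac{15}{2}$)
$W{\left(q \right)} = - \frac{1015}{6 \left(99 + q\right)}$ ($W{\left(q \right)} = \frac{7 \frac{-65 - \frac{15}{2}}{99 + q}}{3} = \frac{7 \left(- \frac{145}{2 \left(99 + q\right)}\right)}{3} = - \frac{1015}{6 \left(99 + q\right)}$)
$\sqrt{f + W{\left(124 \right)}} = \sqrt{-3388 - \frac{1015}{594 + 6 \cdot 124}} = \sqrt{-3388 - \frac{1015}{594 + 744}} = \sqrt{-3388 - \frac{1015}{1338}} = \sqrt{- \frac{4534159}{1338}} = \frac{i \sqrt{6066704742}}{1338}$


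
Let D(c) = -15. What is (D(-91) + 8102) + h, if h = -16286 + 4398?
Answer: -3801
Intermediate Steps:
h = -11888
(D(-91) + 8102) + h = (-15 + 8102) - 11888 = 8087 - 11888 = -3801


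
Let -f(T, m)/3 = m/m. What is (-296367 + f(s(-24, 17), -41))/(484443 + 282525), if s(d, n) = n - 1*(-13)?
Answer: -49395/127828 ≈ -0.38642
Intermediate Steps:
s(d, n) = 13 + n (s(d, n) = n + 13 = 13 + n)
f(T, m) = -3 (f(T, m) = -3*m/m = -3*1 = -3)
(-296367 + f(s(-24, 17), -41))/(484443 + 282525) = (-296367 - 3)/(484443 + 282525) = -296370/766968 = -296370*1/766968 = -49395/127828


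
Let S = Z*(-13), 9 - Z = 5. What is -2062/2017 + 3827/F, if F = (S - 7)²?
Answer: 541237/7021177 ≈ 0.077086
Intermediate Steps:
Z = 4 (Z = 9 - 1*5 = 9 - 5 = 4)
S = -52 (S = 4*(-13) = -52)
F = 3481 (F = (-52 - 7)² = (-59)² = 3481)
-2062/2017 + 3827/F = -2062/2017 + 3827/3481 = 541237/7021177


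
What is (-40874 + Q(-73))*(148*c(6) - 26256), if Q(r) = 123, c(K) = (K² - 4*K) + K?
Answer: 961397592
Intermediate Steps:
c(K) = K² - 3*K
(-40874 + Q(-73))*(148*c(6) - 26256) = (-40874 + 123)*(148*(6*(-3 + 6)) - 26256) = -40751*(148*(6*3) - 26256) = -40751*(148*18 - 26256) = -40751*(2664 - 26256) = -40751*(-23592) = 961397592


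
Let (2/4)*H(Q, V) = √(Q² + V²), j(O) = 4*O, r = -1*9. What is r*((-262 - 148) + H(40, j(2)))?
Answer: 3690 - 144*√26 ≈ 2955.7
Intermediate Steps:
r = -9
H(Q, V) = 2*√(Q² + V²)
r*((-262 - 148) + H(40, j(2))) = -9*((-262 - 148) + 2*√(40² + (4*2)²)) = -9*(-410 + 2*√(1600 + 8²)) = -9*(-410 + 2*√(1600 + 64)) = -9*(-410 + 2*√1664) = -9*(-410 + 2*(8*√26)) = -9*(-410 + 16*√26) = 3690 - 144*√26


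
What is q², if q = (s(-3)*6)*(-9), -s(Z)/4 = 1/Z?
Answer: 5184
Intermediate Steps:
s(Z) = -4/Z
q = -72 (q = (-4/(-3)*6)*(-9) = (-4*(-⅓)*6)*(-9) = ((4/3)*6)*(-9) = 8*(-9) = -72)
q² = (-72)² = 5184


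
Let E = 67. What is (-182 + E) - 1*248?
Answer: -363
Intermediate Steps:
(-182 + E) - 1*248 = (-182 + 67) - 1*248 = -115 - 248 = -363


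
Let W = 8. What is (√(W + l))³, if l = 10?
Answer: 54*√2 ≈ 76.368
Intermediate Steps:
(√(W + l))³ = (√(8 + 10))³ = (√18)³ = (3*√2)³ = 54*√2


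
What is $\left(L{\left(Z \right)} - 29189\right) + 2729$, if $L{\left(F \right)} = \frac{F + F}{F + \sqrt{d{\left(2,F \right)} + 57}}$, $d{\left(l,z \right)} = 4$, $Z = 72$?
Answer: $- \frac{135544212}{5123} - \frac{144 \sqrt{61}}{5123} \approx -26458.0$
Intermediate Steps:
$L{\left(F \right)} = \frac{2 F}{F + \sqrt{61}}$ ($L{\left(F \right)} = \frac{F + F}{F + \sqrt{4 + 57}} = \frac{2 F}{F + \sqrt{61}}$)
$\left(L{\left(Z \right)} - 29189\right) + 2729 = \left(2 \cdot 72 \frac{1}{72 + \sqrt{61}} - 29189\right) + 2729 = \left(\frac{144}{72 + \sqrt{61}} - 29189\right) + 2729 = \left(-29189 + \frac{144}{72 + \sqrt{61}}\right) + 2729 = -26460 + \frac{144}{72 + \sqrt{61}}$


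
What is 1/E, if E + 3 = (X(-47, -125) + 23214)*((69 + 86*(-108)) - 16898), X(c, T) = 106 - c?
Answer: -1/610275942 ≈ -1.6386e-9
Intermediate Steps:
E = -610275942 (E = -3 + ((106 - 1*(-47)) + 23214)*((69 + 86*(-108)) - 16898) = -3 + ((106 + 47) + 23214)*((69 - 9288) - 16898) = -3 + (153 + 23214)*(-9219 - 16898) = -3 + 23367*(-26117) = -3 - 610275939 = -610275942)
1/E = 1/(-610275942) = -1/610275942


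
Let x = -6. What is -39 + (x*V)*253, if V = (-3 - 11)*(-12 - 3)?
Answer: -318819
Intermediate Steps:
V = 210 (V = -14*(-15) = 210)
-39 + (x*V)*253 = -39 - 6*210*253 = -39 - 1260*253 = -39 - 318780 = -318819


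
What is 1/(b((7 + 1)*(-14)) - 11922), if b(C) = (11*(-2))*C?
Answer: -1/9458 ≈ -0.00010573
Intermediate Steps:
b(C) = -22*C
1/(b((7 + 1)*(-14)) - 11922) = 1/(-22*(7 + 1)*(-14) - 11922) = 1/(-176*(-14) - 11922) = 1/(-22*(-112) - 11922) = 1/(2464 - 11922) = 1/(-9458) = -1/9458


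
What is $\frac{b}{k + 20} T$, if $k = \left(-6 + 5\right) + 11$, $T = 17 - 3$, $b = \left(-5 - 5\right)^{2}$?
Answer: $\frac{140}{3} \approx 46.667$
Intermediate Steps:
$b = 100$ ($b = \left(-10\right)^{2} = 100$)
$T = 14$
$k = 10$ ($k = -1 + 11 = 10$)
$\frac{b}{k + 20} T = \frac{100}{10 + 20} \cdot 14 = \frac{100}{30} \cdot 14 = 100 \cdot \frac{1}{30} \cdot 14 = \frac{10}{3} \cdot 14 = \frac{140}{3}$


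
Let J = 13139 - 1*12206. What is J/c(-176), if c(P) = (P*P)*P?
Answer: -933/5451776 ≈ -0.00017114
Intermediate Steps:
c(P) = P³ (c(P) = P²*P = P³)
J = 933 (J = 13139 - 12206 = 933)
J/c(-176) = 933/((-176)³) = 933/(-5451776) = 933*(-1/5451776) = -933/5451776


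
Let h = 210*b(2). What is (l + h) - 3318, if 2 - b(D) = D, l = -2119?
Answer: -5437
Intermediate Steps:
b(D) = 2 - D
h = 0 (h = 210*(2 - 1*2) = 210*(2 - 2) = 210*0 = 0)
(l + h) - 3318 = (-2119 + 0) - 3318 = -2119 - 3318 = -5437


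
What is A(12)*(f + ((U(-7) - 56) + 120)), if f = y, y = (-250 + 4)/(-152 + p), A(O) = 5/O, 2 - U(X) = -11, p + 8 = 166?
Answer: 15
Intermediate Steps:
p = 158 (p = -8 + 166 = 158)
U(X) = 13 (U(X) = 2 - 1*(-11) = 2 + 11 = 13)
y = -41 (y = (-250 + 4)/(-152 + 158) = -246/6 = -246*1/6 = -41)
f = -41
A(12)*(f + ((U(-7) - 56) + 120)) = (5/12)*(-41 + ((13 - 56) + 120)) = (5*(1/12))*(-41 + (-43 + 120)) = 5*(-41 + 77)/12 = (5/12)*36 = 15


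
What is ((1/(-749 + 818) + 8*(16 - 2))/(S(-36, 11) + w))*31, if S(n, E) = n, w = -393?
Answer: -239599/29601 ≈ -8.0943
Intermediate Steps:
((1/(-749 + 818) + 8*(16 - 2))/(S(-36, 11) + w))*31 = ((1/(-749 + 818) + 8*(16 - 2))/(-36 - 393))*31 = ((1/69 + 8*14)/(-429))*31 = ((1/69 + 112)*(-1/429))*31 = ((7729/69)*(-1/429))*31 = -7729/29601*31 = -239599/29601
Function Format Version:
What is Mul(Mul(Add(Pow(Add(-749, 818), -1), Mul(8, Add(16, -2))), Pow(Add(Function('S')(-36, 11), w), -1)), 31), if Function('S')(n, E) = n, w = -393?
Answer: Rational(-239599, 29601) ≈ -8.0943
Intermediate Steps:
Mul(Mul(Add(Pow(Add(-749, 818), -1), Mul(8, Add(16, -2))), Pow(Add(Function('S')(-36, 11), w), -1)), 31) = Mul(Mul(Add(Pow(Add(-749, 818), -1), Mul(8, Add(16, -2))), Pow(Add(-36, -393), -1)), 31) = Mul(Mul(Add(Pow(69, -1), Mul(8, 14)), Pow(-429, -1)), 31) = Mul(Mul(Add(Rational(1, 69), 112), Rational(-1, 429)), 31) = Mul(Mul(Rational(7729, 69), Rational(-1, 429)), 31) = Mul(Rational(-7729, 29601), 31) = Rational(-239599, 29601)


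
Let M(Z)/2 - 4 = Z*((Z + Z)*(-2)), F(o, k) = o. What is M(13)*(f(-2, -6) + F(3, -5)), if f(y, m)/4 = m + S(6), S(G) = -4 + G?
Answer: 17472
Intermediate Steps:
M(Z) = 8 - 8*Z² (M(Z) = 8 + 2*(Z*((Z + Z)*(-2))) = 8 + 2*(Z*((2*Z)*(-2))) = 8 + 2*(Z*(-4*Z)) = 8 + 2*(-4*Z²) = 8 - 8*Z²)
f(y, m) = 8 + 4*m (f(y, m) = 4*(m + (-4 + 6)) = 4*(m + 2) = 4*(2 + m) = 8 + 4*m)
M(13)*(f(-2, -6) + F(3, -5)) = (8 - 8*13²)*((8 + 4*(-6)) + 3) = (8 - 8*169)*((8 - 24) + 3) = (8 - 1352)*(-16 + 3) = -1344*(-13) = 17472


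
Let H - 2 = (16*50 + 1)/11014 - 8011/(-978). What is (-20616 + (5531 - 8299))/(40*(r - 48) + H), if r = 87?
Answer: -62971311432/4228599859 ≈ -14.892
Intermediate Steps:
H = 27639979/2692923 (H = 2 + ((16*50 + 1)/11014 - 8011/(-978)) = 2 + ((800 + 1)*(1/11014) - 8011*(-1/978)) = 2 + (801*(1/11014) + 8011/978) = 2 + (801/11014 + 8011/978) = 2 + 22254133/2692923 = 27639979/2692923 ≈ 10.264)
(-20616 + (5531 - 8299))/(40*(r - 48) + H) = (-20616 + (5531 - 8299))/(40*(87 - 48) + 27639979/2692923) = (-20616 - 2768)/(40*39 + 27639979/2692923) = -23384/(1560 + 27639979/2692923) = -23384/4228599859/2692923 = -23384*2692923/4228599859 = -62971311432/4228599859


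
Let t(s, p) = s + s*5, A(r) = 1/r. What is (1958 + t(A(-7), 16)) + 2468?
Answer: 30976/7 ≈ 4425.1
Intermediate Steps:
t(s, p) = 6*s (t(s, p) = s + 5*s = 6*s)
(1958 + t(A(-7), 16)) + 2468 = (1958 + 6/(-7)) + 2468 = (1958 + 6*(-1/7)) + 2468 = (1958 - 6/7) + 2468 = 13700/7 + 2468 = 30976/7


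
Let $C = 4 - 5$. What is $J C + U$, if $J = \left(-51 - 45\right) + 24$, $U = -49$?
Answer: $23$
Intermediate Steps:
$C = -1$ ($C = 4 - 5 = -1$)
$J = -72$ ($J = -96 + 24 = -72$)
$J C + U = \left(-72\right) \left(-1\right) - 49 = 72 - 49 = 23$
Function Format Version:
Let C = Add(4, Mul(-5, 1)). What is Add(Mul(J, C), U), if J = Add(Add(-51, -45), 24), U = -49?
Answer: 23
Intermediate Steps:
C = -1 (C = Add(4, -5) = -1)
J = -72 (J = Add(-96, 24) = -72)
Add(Mul(J, C), U) = Add(Mul(-72, -1), -49) = Add(72, -49) = 23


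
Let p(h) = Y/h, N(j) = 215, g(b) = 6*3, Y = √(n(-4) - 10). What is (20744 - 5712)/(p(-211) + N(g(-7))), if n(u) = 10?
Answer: 15032/215 ≈ 69.916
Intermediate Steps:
Y = 0 (Y = √(10 - 10) = √0 = 0)
g(b) = 18
p(h) = 0 (p(h) = 0/h = 0)
(20744 - 5712)/(p(-211) + N(g(-7))) = (20744 - 5712)/(0 + 215) = 15032/215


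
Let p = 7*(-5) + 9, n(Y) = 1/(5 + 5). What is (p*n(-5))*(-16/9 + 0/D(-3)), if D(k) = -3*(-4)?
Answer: 208/45 ≈ 4.6222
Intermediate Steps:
D(k) = 12
n(Y) = ⅒ (n(Y) = 1/10 = ⅒)
p = -26 (p = -35 + 9 = -26)
(p*n(-5))*(-16/9 + 0/D(-3)) = (-26*⅒)*(-16/9 + 0/12) = -13*(-16*⅑ + 0*(1/12))/5 = -13*(-16/9 + 0)/5 = -13/5*(-16/9) = 208/45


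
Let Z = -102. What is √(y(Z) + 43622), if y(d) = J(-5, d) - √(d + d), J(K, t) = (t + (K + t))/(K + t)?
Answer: √(499450641 - 22898*I*√51)/107 ≈ 208.86 - 0.034192*I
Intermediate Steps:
J(K, t) = (K + 2*t)/(K + t)
y(d) = (-5 + 2*d)/(-5 + d) - √2*√d (y(d) = (-5 + 2*d)/(-5 + d) - √(d + d) = (-5 + 2*d)/(-5 + d) - √(2*d) = (-5 + 2*d)/(-5 + d) - √2*√d)
√(y(Z) + 43622) = √((-5 + 2*(-102) + √2*√(-102)*(5 - 1*(-102)))/(-5 - 102) + 43622) = √((-5 - 204 + √2*(I*√102)*(5 + 102))/(-107) + 43622) = √(-(-5 - 204 + √2*(I*√102)*107)/107 + 43622) = √(-(-5 - 204 + 214*I*√51)/107 + 43622) = √(-(-209 + 214*I*√51)/107 + 43622) = √((209/107 - 2*I*√51) + 43622) = √(4667763/107 - 2*I*√51)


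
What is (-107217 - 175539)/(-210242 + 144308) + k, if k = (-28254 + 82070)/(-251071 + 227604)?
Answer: 16597478/8318673 ≈ 1.9952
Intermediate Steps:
k = -1736/757 (k = 53816/(-23467) = 53816*(-1/23467) = -1736/757 ≈ -2.2933)
(-107217 - 175539)/(-210242 + 144308) + k = (-107217 - 175539)/(-210242 + 144308) - 1736/757 = -282756/(-65934) - 1736/757 = -282756*(-1/65934) - 1736/757 = 47126/10989 - 1736/757 = 16597478/8318673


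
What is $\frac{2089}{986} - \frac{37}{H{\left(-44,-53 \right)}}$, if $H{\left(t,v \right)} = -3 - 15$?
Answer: $\frac{18521}{4437} \approx 4.1742$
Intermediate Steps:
$H{\left(t,v \right)} = -18$
$\frac{2089}{986} - \frac{37}{H{\left(-44,-53 \right)}} = \frac{2089}{986} - \frac{37}{-18} = 2089 \cdot \frac{1}{986} - - \frac{37}{18} = \frac{2089}{986} + \frac{37}{18} = \frac{18521}{4437}$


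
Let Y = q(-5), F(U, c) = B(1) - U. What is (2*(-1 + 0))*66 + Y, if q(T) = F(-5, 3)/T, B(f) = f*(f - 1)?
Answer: -133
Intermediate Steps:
B(f) = f*(-1 + f)
F(U, c) = -U (F(U, c) = 1*(-1 + 1) - U = 1*0 - U = 0 - U = -U)
q(T) = 5/T (q(T) = (-1*(-5))/T = 5/T)
Y = -1 (Y = 5/(-5) = 5*(-⅕) = -1)
(2*(-1 + 0))*66 + Y = (2*(-1 + 0))*66 - 1 = (2*(-1))*66 - 1 = -2*66 - 1 = -132 - 1 = -133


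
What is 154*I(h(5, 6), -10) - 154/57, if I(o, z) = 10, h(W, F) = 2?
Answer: 87626/57 ≈ 1537.3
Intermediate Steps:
154*I(h(5, 6), -10) - 154/57 = 154*10 - 154/57 = 1540 - 154*1/57 = 1540 - 154/57 = 87626/57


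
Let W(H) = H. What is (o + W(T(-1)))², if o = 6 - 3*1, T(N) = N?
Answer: 4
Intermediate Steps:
o = 3 (o = 6 - 3 = 3)
(o + W(T(-1)))² = (3 - 1)² = 2² = 4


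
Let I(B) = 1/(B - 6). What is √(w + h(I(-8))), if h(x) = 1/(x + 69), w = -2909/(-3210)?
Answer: √14135816010/123906 ≈ 0.95955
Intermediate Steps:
w = 2909/3210 (w = -2909*(-1/3210) = 2909/3210 ≈ 0.90623)
I(B) = 1/(-6 + B)
h(x) = 1/(69 + x)
√(w + h(I(-8))) = √(2909/3210 + 1/(69 + 1/(-6 - 8))) = √(2909/3210 + 1/(69 + 1/(-14))) = √(2909/3210 + 1/(69 - 1/14)) = √(2909/3210 + 1/(965/14)) = √(2909/3210 + 14/965) = √(114085/123906) = √14135816010/123906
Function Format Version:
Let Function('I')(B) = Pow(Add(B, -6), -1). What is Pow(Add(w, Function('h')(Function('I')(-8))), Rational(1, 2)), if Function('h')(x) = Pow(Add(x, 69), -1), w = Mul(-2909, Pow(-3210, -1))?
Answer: Mul(Rational(1, 123906), Pow(14135816010, Rational(1, 2))) ≈ 0.95955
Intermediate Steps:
w = Rational(2909, 3210) (w = Mul(-2909, Rational(-1, 3210)) = Rational(2909, 3210) ≈ 0.90623)
Function('I')(B) = Pow(Add(-6, B), -1)
Function('h')(x) = Pow(Add(69, x), -1)
Pow(Add(w, Function('h')(Function('I')(-8))), Rational(1, 2)) = Pow(Add(Rational(2909, 3210), Pow(Add(69, Pow(Add(-6, -8), -1)), -1)), Rational(1, 2)) = Pow(Add(Rational(2909, 3210), Pow(Add(69, Pow(-14, -1)), -1)), Rational(1, 2)) = Pow(Add(Rational(2909, 3210), Pow(Add(69, Rational(-1, 14)), -1)), Rational(1, 2)) = Pow(Add(Rational(2909, 3210), Pow(Rational(965, 14), -1)), Rational(1, 2)) = Pow(Add(Rational(2909, 3210), Rational(14, 965)), Rational(1, 2)) = Pow(Rational(114085, 123906), Rational(1, 2)) = Mul(Rational(1, 123906), Pow(14135816010, Rational(1, 2)))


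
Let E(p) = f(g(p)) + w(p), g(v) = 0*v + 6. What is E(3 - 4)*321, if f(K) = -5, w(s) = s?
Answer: -1926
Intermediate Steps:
g(v) = 6 (g(v) = 0 + 6 = 6)
E(p) = -5 + p
E(3 - 4)*321 = (-5 + (3 - 4))*321 = (-5 - 1)*321 = -6*321 = -1926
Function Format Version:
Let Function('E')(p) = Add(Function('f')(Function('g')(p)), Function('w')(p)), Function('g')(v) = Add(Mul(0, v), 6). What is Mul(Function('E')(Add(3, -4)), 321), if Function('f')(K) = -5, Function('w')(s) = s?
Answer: -1926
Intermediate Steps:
Function('g')(v) = 6 (Function('g')(v) = Add(0, 6) = 6)
Function('E')(p) = Add(-5, p)
Mul(Function('E')(Add(3, -4)), 321) = Mul(Add(-5, Add(3, -4)), 321) = Mul(Add(-5, -1), 321) = Mul(-6, 321) = -1926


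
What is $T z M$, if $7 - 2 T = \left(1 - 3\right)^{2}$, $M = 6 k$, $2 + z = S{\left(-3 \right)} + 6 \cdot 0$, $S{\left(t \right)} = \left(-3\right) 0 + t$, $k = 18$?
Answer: $-810$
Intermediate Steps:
$S{\left(t \right)} = t$ ($S{\left(t \right)} = 0 + t = t$)
$z = -5$ ($z = -2 + \left(-3 + 6 \cdot 0\right) = -2 + \left(-3 + 0\right) = -2 - 3 = -5$)
$M = 108$ ($M = 6 \cdot 18 = 108$)
$T = \frac{3}{2}$ ($T = \frac{7}{2} - \frac{\left(1 - 3\right)^{2}}{2} = \frac{7}{2} - \frac{\left(-2\right)^{2}}{2} = \frac{7}{2} - 2 = \frac{3}{2} \approx 1.5$)
$T z M = \frac{3}{2} \left(-5\right) 108 = \left(- \frac{15}{2}\right) 108 = -810$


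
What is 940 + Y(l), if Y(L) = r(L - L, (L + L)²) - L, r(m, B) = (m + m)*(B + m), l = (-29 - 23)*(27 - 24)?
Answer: 1096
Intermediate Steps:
l = -156 (l = -52*3 = -156)
r(m, B) = 2*m*(B + m) (r(m, B) = (2*m)*(B + m) = 2*m*(B + m))
Y(L) = -L (Y(L) = 2*(L - L)*((L + L)² + (L - L)) - L = 2*0*((2*L)² + 0) - L = 2*0*(4*L² + 0) - L = 2*0*(4*L²) - L = 0 - L = -L)
940 + Y(l) = 940 - 1*(-156) = 940 + 156 = 1096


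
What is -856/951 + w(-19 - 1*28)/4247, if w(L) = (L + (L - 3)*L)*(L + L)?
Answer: -209509814/4038897 ≈ -51.873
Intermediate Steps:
w(L) = 2*L*(L + L*(-3 + L)) (w(L) = (L + (-3 + L)*L)*(2*L) = (L + L*(-3 + L))*(2*L) = 2*L*(L + L*(-3 + L)))
-856/951 + w(-19 - 1*28)/4247 = -856/951 + (2*(-19 - 1*28)**2*(-2 + (-19 - 1*28)))/4247 = -856*1/951 + (2*(-19 - 28)**2*(-2 + (-19 - 28)))*(1/4247) = -856/951 + (2*(-47)**2*(-2 - 47))*(1/4247) = -856/951 + (2*2209*(-49))*(1/4247) = -856/951 - 216482*1/4247 = -856/951 - 216482/4247 = -209509814/4038897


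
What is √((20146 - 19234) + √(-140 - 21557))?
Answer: √(912 + I*√21697) ≈ 30.297 + 2.4309*I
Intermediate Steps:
√((20146 - 19234) + √(-140 - 21557)) = √(912 + √(-21697)) = √(912 + I*√21697)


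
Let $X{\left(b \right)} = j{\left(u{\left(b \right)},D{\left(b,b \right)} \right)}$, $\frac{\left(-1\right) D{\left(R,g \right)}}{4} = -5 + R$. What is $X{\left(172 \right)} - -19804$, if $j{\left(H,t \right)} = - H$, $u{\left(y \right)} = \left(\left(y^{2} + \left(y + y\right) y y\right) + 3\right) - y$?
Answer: $-10186507$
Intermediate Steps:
$D{\left(R,g \right)} = 20 - 4 R$ ($D{\left(R,g \right)} = - 4 \left(-5 + R\right) = 20 - 4 R$)
$u{\left(y \right)} = 3 + y^{2} - y + 2 y^{3}$ ($u{\left(y \right)} = \left(\left(y^{2} + 2 y y y\right) + 3\right) - y = \left(\left(y^{2} + 2 y^{2} y\right) + 3\right) - y = \left(\left(y^{2} + 2 y^{3}\right) + 3\right) - y = \left(3 + y^{2} + 2 y^{3}\right) - y = 3 + y^{2} - y + 2 y^{3}$)
$X{\left(b \right)} = -3 + b - b^{2} - 2 b^{3}$ ($X{\left(b \right)} = - (3 + b^{2} - b + 2 b^{3}) = -3 + b - b^{2} - 2 b^{3}$)
$X{\left(172 \right)} - -19804 = \left(-3 + 172 - 172^{2} - 2 \cdot 172^{3}\right) - -19804 = \left(-3 + 172 - 29584 - 10176896\right) + 19804 = -10206311 + 19804 = -10186507$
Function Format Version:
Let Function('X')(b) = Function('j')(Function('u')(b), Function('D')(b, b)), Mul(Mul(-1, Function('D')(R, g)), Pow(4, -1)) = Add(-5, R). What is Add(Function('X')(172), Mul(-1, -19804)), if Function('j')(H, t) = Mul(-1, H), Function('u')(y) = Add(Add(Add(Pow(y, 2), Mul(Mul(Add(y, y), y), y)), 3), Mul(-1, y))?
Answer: -10186507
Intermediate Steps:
Function('D')(R, g) = Add(20, Mul(-4, R)) (Function('D')(R, g) = Mul(-4, Add(-5, R)) = Add(20, Mul(-4, R)))
Function('u')(y) = Add(3, Pow(y, 2), Mul(-1, y), Mul(2, Pow(y, 3))) (Function('u')(y) = Add(Add(Add(Pow(y, 2), Mul(Mul(Mul(2, y), y), y)), 3), Mul(-1, y)) = Add(Add(Add(Pow(y, 2), Mul(Mul(2, Pow(y, 2)), y)), 3), Mul(-1, y)) = Add(Add(Add(Pow(y, 2), Mul(2, Pow(y, 3))), 3), Mul(-1, y)) = Add(Add(3, Pow(y, 2), Mul(2, Pow(y, 3))), Mul(-1, y)) = Add(3, Pow(y, 2), Mul(-1, y), Mul(2, Pow(y, 3))))
Function('X')(b) = Add(-3, b, Mul(-1, Pow(b, 2)), Mul(-2, Pow(b, 3))) (Function('X')(b) = Mul(-1, Add(3, Pow(b, 2), Mul(-1, b), Mul(2, Pow(b, 3)))) = Add(-3, b, Mul(-1, Pow(b, 2)), Mul(-2, Pow(b, 3))))
Add(Function('X')(172), Mul(-1, -19804)) = Add(Add(-3, 172, Mul(-1, Pow(172, 2)), Mul(-2, Pow(172, 3))), Mul(-1, -19804)) = Add(Add(-3, 172, Mul(-1, 29584), Mul(-2, 5088448)), 19804) = Add(Add(-3, 172, -29584, -10176896), 19804) = Add(-10206311, 19804) = -10186507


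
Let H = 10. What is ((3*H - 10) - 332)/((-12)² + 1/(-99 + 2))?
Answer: -30264/13967 ≈ -2.1668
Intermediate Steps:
((3*H - 10) - 332)/((-12)² + 1/(-99 + 2)) = ((3*10 - 10) - 332)/((-12)² + 1/(-99 + 2)) = ((30 - 10) - 332)/(144 + 1/(-97)) = (20 - 332)/(144 - 1/97) = -312/13967/97 = -312*97/13967 = -30264/13967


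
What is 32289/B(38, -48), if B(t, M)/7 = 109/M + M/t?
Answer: -29447568/22561 ≈ -1305.2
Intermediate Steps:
B(t, M) = 763/M + 7*M/t (B(t, M) = 7*(109/M + M/t) = 763/M + 7*M/t)
32289/B(38, -48) = 32289/(763/(-48) + 7*(-48)/38) = 32289/(763*(-1/48) + 7*(-48)*(1/38)) = 32289/(-763/48 - 168/19) = 32289/(-22561/912) = 32289*(-912/22561) = -29447568/22561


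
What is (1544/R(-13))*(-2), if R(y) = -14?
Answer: 1544/7 ≈ 220.57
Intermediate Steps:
(1544/R(-13))*(-2) = (1544/(-14))*(-2) = (1544*(-1/14))*(-2) = -772/7*(-2) = 1544/7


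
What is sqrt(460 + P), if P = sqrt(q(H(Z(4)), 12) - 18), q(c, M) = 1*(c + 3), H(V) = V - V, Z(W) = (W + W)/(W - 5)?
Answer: sqrt(460 + I*sqrt(15)) ≈ 21.448 + 0.09029*I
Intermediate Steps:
Z(W) = 2*W/(-5 + W) (Z(W) = (2*W)/(-5 + W) = 2*W/(-5 + W))
H(V) = 0
q(c, M) = 3 + c (q(c, M) = 1*(3 + c) = 3 + c)
P = I*sqrt(15) (P = sqrt((3 + 0) - 18) = sqrt(3 - 18) = sqrt(-15) = I*sqrt(15) ≈ 3.873*I)
sqrt(460 + P) = sqrt(460 + I*sqrt(15))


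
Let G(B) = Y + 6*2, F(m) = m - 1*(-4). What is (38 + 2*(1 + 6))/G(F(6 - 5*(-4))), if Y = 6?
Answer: 26/9 ≈ 2.8889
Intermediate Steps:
F(m) = 4 + m (F(m) = m + 4 = 4 + m)
G(B) = 18 (G(B) = 6 + 6*2 = 6 + 12 = 18)
(38 + 2*(1 + 6))/G(F(6 - 5*(-4))) = (38 + 2*(1 + 6))/18 = (38 + 2*7)/18 = (38 + 14)/18 = (1/18)*52 = 26/9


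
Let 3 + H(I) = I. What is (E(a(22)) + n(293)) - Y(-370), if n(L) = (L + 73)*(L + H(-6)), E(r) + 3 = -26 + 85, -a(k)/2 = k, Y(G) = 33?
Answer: 103967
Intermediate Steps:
H(I) = -3 + I
a(k) = -2*k
E(r) = 56 (E(r) = -3 + (-26 + 85) = -3 + 59 = 56)
n(L) = (-9 + L)*(73 + L) (n(L) = (L + 73)*(L + (-3 - 6)) = (73 + L)*(L - 9) = (73 + L)*(-9 + L) = (-9 + L)*(73 + L))
(E(a(22)) + n(293)) - Y(-370) = (56 + (-657 + 293² + 64*293)) - 1*33 = (56 + (-657 + 85849 + 18752)) - 33 = (56 + 103944) - 33 = 104000 - 33 = 103967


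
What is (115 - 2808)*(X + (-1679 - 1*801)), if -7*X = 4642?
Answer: 59251386/7 ≈ 8.4645e+6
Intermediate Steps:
X = -4642/7 (X = -1/7*4642 = -4642/7 ≈ -663.14)
(115 - 2808)*(X + (-1679 - 1*801)) = (115 - 2808)*(-4642/7 + (-1679 - 1*801)) = -2693*(-4642/7 + (-1679 - 801)) = -2693*(-4642/7 - 2480) = -2693*(-22002/7) = 59251386/7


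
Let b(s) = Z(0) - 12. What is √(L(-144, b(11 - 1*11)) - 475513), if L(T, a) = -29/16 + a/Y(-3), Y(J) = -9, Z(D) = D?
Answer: I*√68473941/12 ≈ 689.58*I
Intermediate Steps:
b(s) = -12 (b(s) = 0 - 12 = -12)
L(T, a) = -29/16 - a/9 (L(T, a) = -29/16 + a/(-9) = -29*1/16 + a*(-⅑) = -29/16 - a/9)
√(L(-144, b(11 - 1*11)) - 475513) = √((-29/16 - ⅑*(-12)) - 475513) = √((-29/16 + 4/3) - 475513) = √(-23/48 - 475513) = √(-22824647/48) = I*√68473941/12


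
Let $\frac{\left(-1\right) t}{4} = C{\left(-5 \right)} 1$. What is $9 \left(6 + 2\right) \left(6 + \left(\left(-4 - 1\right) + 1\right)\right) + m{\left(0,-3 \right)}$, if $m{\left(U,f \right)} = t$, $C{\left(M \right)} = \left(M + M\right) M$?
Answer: $-56$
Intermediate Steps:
$C{\left(M \right)} = 2 M^{2}$ ($C{\left(M \right)} = 2 M M = 2 M^{2}$)
$t = -200$ ($t = - 4 \cdot 2 \left(-5\right)^{2} \cdot 1 = - 4 \cdot 2 \cdot 25 \cdot 1 = - 4 \cdot 50 \cdot 1 = \left(-4\right) 50 = -200$)
$m{\left(U,f \right)} = -200$
$9 \left(6 + 2\right) \left(6 + \left(\left(-4 - 1\right) + 1\right)\right) + m{\left(0,-3 \right)} = 9 \left(6 + 2\right) \left(6 + \left(\left(-4 - 1\right) + 1\right)\right) - 200 = 9 \cdot 8 \left(6 + \left(-5 + 1\right)\right) - 200 = 9 \cdot 8 \left(6 - 4\right) - 200 = 9 \cdot 8 \cdot 2 - 200 = 9 \cdot 16 - 200 = 144 - 200 = -56$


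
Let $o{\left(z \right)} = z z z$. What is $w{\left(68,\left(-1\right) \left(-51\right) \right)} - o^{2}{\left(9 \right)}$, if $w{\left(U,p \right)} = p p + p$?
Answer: $-528789$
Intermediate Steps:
$o{\left(z \right)} = z^{3}$ ($o{\left(z \right)} = z^{2} z = z^{3}$)
$w{\left(U,p \right)} = p + p^{2}$ ($w{\left(U,p \right)} = p^{2} + p = p + p^{2}$)
$w{\left(68,\left(-1\right) \left(-51\right) \right)} - o^{2}{\left(9 \right)} = \left(-1\right) \left(-51\right) \left(1 - -51\right) - \left(9^{3}\right)^{2} = 51 \left(1 + 51\right) - 729^{2} = 51 \cdot 52 - 531441 = 2652 - 531441 = -528789$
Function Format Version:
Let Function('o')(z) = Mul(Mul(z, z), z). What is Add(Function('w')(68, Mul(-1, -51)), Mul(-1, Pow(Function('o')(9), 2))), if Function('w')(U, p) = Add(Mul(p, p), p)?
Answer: -528789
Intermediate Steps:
Function('o')(z) = Pow(z, 3) (Function('o')(z) = Mul(Pow(z, 2), z) = Pow(z, 3))
Function('w')(U, p) = Add(p, Pow(p, 2)) (Function('w')(U, p) = Add(Pow(p, 2), p) = Add(p, Pow(p, 2)))
Add(Function('w')(68, Mul(-1, -51)), Mul(-1, Pow(Function('o')(9), 2))) = Add(Mul(Mul(-1, -51), Add(1, Mul(-1, -51))), Mul(-1, Pow(Pow(9, 3), 2))) = Add(Mul(51, Add(1, 51)), Mul(-1, Pow(729, 2))) = Add(Mul(51, 52), Mul(-1, 531441)) = Add(2652, -531441) = -528789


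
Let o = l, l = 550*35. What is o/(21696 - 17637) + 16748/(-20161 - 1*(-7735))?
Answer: 2594248/764199 ≈ 3.3947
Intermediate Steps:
l = 19250
o = 19250
o/(21696 - 17637) + 16748/(-20161 - 1*(-7735)) = 19250/(21696 - 17637) + 16748/(-20161 - 1*(-7735)) = 19250/4059 + 16748/(-20161 + 7735) = 19250*(1/4059) + 16748/(-12426) = 1750/369 + 16748*(-1/12426) = 1750/369 - 8374/6213 = 2594248/764199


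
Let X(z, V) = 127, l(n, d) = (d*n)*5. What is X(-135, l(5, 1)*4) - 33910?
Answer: -33783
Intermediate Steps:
l(n, d) = 5*d*n
X(-135, l(5, 1)*4) - 33910 = 127 - 33910 = -33783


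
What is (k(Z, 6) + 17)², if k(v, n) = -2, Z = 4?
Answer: 225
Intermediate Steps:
(k(Z, 6) + 17)² = (-2 + 17)² = 15² = 225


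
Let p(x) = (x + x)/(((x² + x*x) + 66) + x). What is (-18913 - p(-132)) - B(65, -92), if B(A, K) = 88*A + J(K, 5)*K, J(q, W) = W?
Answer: -12739167/527 ≈ -24173.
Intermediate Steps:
p(x) = 2*x/(66 + x + 2*x²) (p(x) = (2*x)/(((x² + x²) + 66) + x) = (2*x)/((2*x² + 66) + x) = (2*x)/((66 + 2*x²) + x) = (2*x)/(66 + x + 2*x²) = 2*x/(66 + x + 2*x²))
B(A, K) = 5*K + 88*A (B(A, K) = 88*A + 5*K = 5*K + 88*A)
(-18913 - p(-132)) - B(65, -92) = (-18913 - 2*(-132)/(66 - 132 + 2*(-132)²)) - (5*(-92) + 88*65) = (-18913 - 2*(-132)/(66 - 132 + 2*17424)) - (-460 + 5720) = (-18913 - 2*(-132)/(66 - 132 + 34848)) - 1*5260 = (-18913 - 2*(-132)/34782) - 5260 = (-18913 - 1*(-4/527)) - 5260 = (-18913 + 4/527) - 5260 = -9967147/527 - 5260 = -12739167/527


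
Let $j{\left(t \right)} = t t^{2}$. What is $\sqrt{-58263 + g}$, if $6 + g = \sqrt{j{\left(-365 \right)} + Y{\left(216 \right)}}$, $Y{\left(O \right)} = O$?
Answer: $\sqrt{-58269 + i \sqrt{48626909}} \approx 14.418 + 241.82 i$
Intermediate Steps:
$j{\left(t \right)} = t^{3}$
$g = -6 + i \sqrt{48626909}$ ($g = -6 + \sqrt{\left(-365\right)^{3} + 216} = -6 + \sqrt{-48627125 + 216} = -6 + \sqrt{-48626909} = -6 + i \sqrt{48626909} \approx -6.0 + 6973.3 i$)
$\sqrt{-58263 + g} = \sqrt{-58263 - \left(6 - i \sqrt{48626909}\right)} = \sqrt{-58269 + i \sqrt{48626909}}$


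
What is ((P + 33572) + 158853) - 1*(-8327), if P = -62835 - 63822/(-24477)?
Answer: 1125286077/8159 ≈ 1.3792e+5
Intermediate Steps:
P = -512649491/8159 (P = -62835 - 63822*(-1/24477) = -62835 + 21274/8159 = -512649491/8159 ≈ -62832.)
((P + 33572) + 158853) - 1*(-8327) = ((-512649491/8159 + 33572) + 158853) - 1*(-8327) = (-238735543/8159 + 158853) + 8327 = 1057346084/8159 + 8327 = 1125286077/8159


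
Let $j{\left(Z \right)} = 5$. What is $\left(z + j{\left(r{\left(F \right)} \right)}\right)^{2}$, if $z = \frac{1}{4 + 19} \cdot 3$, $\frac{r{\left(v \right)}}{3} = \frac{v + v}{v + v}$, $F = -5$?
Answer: $\frac{13924}{529} \approx 26.321$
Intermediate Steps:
$r{\left(v \right)} = 3$ ($r{\left(v \right)} = 3 \frac{v + v}{v + v} = 3 \frac{2 v}{2 v} = 3 \cdot 2 v \frac{1}{2 v} = 3 \cdot 1 = 3$)
$z = \frac{3}{23}$ ($z = \frac{1}{23} \cdot 3 = \frac{3}{23} \approx 0.13043$)
$\left(z + j{\left(r{\left(F \right)} \right)}\right)^{2} = \left(\frac{3}{23} + 5\right)^{2} = \left(\frac{118}{23}\right)^{2} = \frac{13924}{529}$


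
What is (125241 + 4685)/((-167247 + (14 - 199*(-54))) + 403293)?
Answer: 64963/123403 ≈ 0.52643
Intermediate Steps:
(125241 + 4685)/((-167247 + (14 - 199*(-54))) + 403293) = 129926/((-167247 + (14 + 10746)) + 403293) = 129926/((-167247 + 10760) + 403293) = 129926/(-156487 + 403293) = 129926/246806 = 129926*(1/246806) = 64963/123403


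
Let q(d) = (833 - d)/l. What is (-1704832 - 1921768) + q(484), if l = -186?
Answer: -674547949/186 ≈ -3.6266e+6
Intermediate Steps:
q(d) = -833/186 + d/186 (q(d) = (833 - d)/(-186) = (833 - d)*(-1/186) = -833/186 + d/186)
(-1704832 - 1921768) + q(484) = (-1704832 - 1921768) + (-833/186 + (1/186)*484) = -3626600 + (-833/186 + 242/93) = -3626600 - 349/186 = -674547949/186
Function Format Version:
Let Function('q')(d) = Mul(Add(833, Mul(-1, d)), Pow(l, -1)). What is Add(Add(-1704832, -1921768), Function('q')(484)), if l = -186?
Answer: Rational(-674547949, 186) ≈ -3.6266e+6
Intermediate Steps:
Function('q')(d) = Add(Rational(-833, 186), Mul(Rational(1, 186), d)) (Function('q')(d) = Mul(Add(833, Mul(-1, d)), Pow(-186, -1)) = Mul(Add(833, Mul(-1, d)), Rational(-1, 186)) = Add(Rational(-833, 186), Mul(Rational(1, 186), d)))
Add(Add(-1704832, -1921768), Function('q')(484)) = Add(Add(-1704832, -1921768), Add(Rational(-833, 186), Mul(Rational(1, 186), 484))) = Add(-3626600, Add(Rational(-833, 186), Rational(242, 93))) = Add(-3626600, Rational(-349, 186)) = Rational(-674547949, 186)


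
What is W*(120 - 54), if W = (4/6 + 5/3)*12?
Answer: 1848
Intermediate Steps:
W = 28 (W = (4*(⅙) + 5*(⅓))*12 = (⅔ + 5/3)*12 = (7/3)*12 = 28)
W*(120 - 54) = 28*(120 - 54) = 28*66 = 1848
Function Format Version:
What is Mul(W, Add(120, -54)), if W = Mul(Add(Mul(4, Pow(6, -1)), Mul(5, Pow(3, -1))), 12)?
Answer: 1848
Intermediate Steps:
W = 28 (W = Mul(Add(Mul(4, Rational(1, 6)), Mul(5, Rational(1, 3))), 12) = Mul(Add(Rational(2, 3), Rational(5, 3)), 12) = Mul(Rational(7, 3), 12) = 28)
Mul(W, Add(120, -54)) = Mul(28, Add(120, -54)) = Mul(28, 66) = 1848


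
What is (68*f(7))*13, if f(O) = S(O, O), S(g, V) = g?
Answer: 6188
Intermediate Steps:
f(O) = O
(68*f(7))*13 = (68*7)*13 = 476*13 = 6188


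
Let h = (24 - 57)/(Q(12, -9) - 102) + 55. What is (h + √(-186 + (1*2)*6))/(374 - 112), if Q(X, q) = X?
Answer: 1661/7860 + I*√174/262 ≈ 0.21132 + 0.050347*I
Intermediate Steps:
h = 1661/30 (h = (24 - 57)/(12 - 102) + 55 = -33/(-90) + 55 = -33*(-1/90) + 55 = 11/30 + 55 = 1661/30 ≈ 55.367)
(h + √(-186 + (1*2)*6))/(374 - 112) = (1661/30 + √(-186 + (1*2)*6))/(374 - 112) = (1661/30 + √(-186 + 2*6))/262 = (1661/30 + √(-186 + 12))*(1/262) = (1661/30 + √(-174))*(1/262) = (1661/30 + I*√174)*(1/262) = 1661/7860 + I*√174/262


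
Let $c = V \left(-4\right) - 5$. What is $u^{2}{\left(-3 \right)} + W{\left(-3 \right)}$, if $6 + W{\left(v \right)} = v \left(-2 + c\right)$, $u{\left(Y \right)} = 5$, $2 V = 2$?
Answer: $52$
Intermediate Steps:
$V = 1$ ($V = \frac{1}{2} \cdot 2 = 1$)
$c = -9$ ($c = 1 \left(-4\right) - 5 = -4 - 5 = -9$)
$W{\left(v \right)} = -6 - 11 v$ ($W{\left(v \right)} = -6 + v \left(-2 - 9\right) = -6 + v \left(-11\right) = -6 - 11 v$)
$u^{2}{\left(-3 \right)} + W{\left(-3 \right)} = 5^{2} - -27 = 25 + \left(-6 + 33\right) = 25 + 27 = 52$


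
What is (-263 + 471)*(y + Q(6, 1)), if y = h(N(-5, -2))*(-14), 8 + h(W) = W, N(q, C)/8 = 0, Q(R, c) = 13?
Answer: 26000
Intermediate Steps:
N(q, C) = 0 (N(q, C) = 8*0 = 0)
h(W) = -8 + W
y = 112 (y = (-8 + 0)*(-14) = -8*(-14) = 112)
(-263 + 471)*(y + Q(6, 1)) = (-263 + 471)*(112 + 13) = 208*125 = 26000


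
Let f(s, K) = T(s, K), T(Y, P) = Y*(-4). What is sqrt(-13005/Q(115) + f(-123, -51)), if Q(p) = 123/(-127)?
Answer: 3*sqrt(2599933)/41 ≈ 117.98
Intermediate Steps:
Q(p) = -123/127 (Q(p) = 123*(-1/127) = -123/127)
T(Y, P) = -4*Y
f(s, K) = -4*s
sqrt(-13005/Q(115) + f(-123, -51)) = sqrt(-13005/(-123/127) - 4*(-123)) = sqrt(-13005*(-127/123) + 492) = sqrt(550545/41 + 492) = sqrt(570717/41) = 3*sqrt(2599933)/41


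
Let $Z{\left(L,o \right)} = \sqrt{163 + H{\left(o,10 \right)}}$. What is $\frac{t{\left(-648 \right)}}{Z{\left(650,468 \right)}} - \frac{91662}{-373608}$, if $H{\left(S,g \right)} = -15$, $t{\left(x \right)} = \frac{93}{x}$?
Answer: $\frac{15277}{62268} - \frac{31 \sqrt{37}}{15984} \approx 0.23355$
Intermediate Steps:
$Z{\left(L,o \right)} = 2 \sqrt{37}$ ($Z{\left(L,o \right)} = \sqrt{163 - 15} = \sqrt{148} = 2 \sqrt{37}$)
$\frac{t{\left(-648 \right)}}{Z{\left(650,468 \right)}} - \frac{91662}{-373608} = \frac{93 \frac{1}{-648}}{2 \sqrt{37}} - \frac{91662}{-373608} = 93 \left(- \frac{1}{648}\right) \frac{\sqrt{37}}{74} - - \frac{15277}{62268} = - \frac{31 \frac{\sqrt{37}}{74}}{216} + \frac{15277}{62268} = - \frac{31 \sqrt{37}}{15984} + \frac{15277}{62268} = \frac{15277}{62268} - \frac{31 \sqrt{37}}{15984}$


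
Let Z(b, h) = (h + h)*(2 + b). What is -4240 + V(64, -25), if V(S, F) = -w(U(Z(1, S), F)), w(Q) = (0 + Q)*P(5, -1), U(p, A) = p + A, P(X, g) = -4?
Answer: -2804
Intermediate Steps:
Z(b, h) = 2*h*(2 + b) (Z(b, h) = (2*h)*(2 + b) = 2*h*(2 + b))
U(p, A) = A + p
w(Q) = -4*Q (w(Q) = (0 + Q)*(-4) = Q*(-4) = -4*Q)
V(S, F) = 4*F + 24*S (V(S, F) = -(-4)*(F + 2*S*(2 + 1)) = -(-4)*(F + 2*S*3) = -(-4)*(F + 6*S) = -(-24*S - 4*F) = 4*F + 24*S)
-4240 + V(64, -25) = -4240 + (4*(-25) + 24*64) = -4240 + (-100 + 1536) = -4240 + 1436 = -2804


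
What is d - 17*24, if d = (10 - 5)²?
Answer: -383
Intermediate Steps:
d = 25 (d = 5² = 25)
d - 17*24 = 25 - 17*24 = 25 - 408 = -383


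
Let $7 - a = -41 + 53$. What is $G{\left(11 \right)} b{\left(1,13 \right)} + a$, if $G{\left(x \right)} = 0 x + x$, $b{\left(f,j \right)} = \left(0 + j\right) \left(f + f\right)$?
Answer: $281$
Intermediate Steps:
$b{\left(f,j \right)} = 2 f j$ ($b{\left(f,j \right)} = j 2 f = 2 f j$)
$G{\left(x \right)} = x$ ($G{\left(x \right)} = 0 + x = x$)
$a = -5$ ($a = 7 - \left(-41 + 53\right) = 7 - 12 = -5$)
$G{\left(11 \right)} b{\left(1,13 \right)} + a = 11 \cdot 2 \cdot 1 \cdot 13 - 5 = 11 \cdot 26 - 5 = 286 - 5 = 281$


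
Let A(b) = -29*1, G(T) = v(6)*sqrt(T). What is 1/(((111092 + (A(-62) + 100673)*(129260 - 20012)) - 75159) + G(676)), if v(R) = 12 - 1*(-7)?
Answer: 1/10995192139 ≈ 9.0949e-11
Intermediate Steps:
v(R) = 19 (v(R) = 12 + 7 = 19)
G(T) = 19*sqrt(T)
A(b) = -29
1/(((111092 + (A(-62) + 100673)*(129260 - 20012)) - 75159) + G(676)) = 1/(((111092 + (-29 + 100673)*(129260 - 20012)) - 75159) + 19*sqrt(676)) = 1/(((111092 + 100644*109248) - 75159) + 19*26) = 1/(((111092 + 10995155712) - 75159) + 494) = 1/((10995266804 - 75159) + 494) = 1/(10995191645 + 494) = 1/10995192139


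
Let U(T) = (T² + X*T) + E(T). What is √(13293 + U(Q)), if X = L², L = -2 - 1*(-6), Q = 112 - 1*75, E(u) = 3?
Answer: √15257 ≈ 123.52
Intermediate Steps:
Q = 37 (Q = 112 - 75 = 37)
L = 4 (L = -2 + 6 = 4)
X = 16 (X = 4² = 16)
U(T) = 3 + T² + 16*T (U(T) = (T² + 16*T) + 3 = 3 + T² + 16*T)
√(13293 + U(Q)) = √(13293 + (3 + 37² + 16*37)) = √(13293 + (3 + 1369 + 592)) = √(13293 + 1964) = √15257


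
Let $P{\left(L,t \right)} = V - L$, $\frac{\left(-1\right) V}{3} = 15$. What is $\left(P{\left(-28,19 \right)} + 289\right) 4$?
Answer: $1088$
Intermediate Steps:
$V = -45$ ($V = \left(-3\right) 15 = -45$)
$P{\left(L,t \right)} = -45 - L$
$\left(P{\left(-28,19 \right)} + 289\right) 4 = \left(\left(-45 - -28\right) + 289\right) 4 = \left(\left(-45 + 28\right) + 289\right) 4 = \left(-17 + 289\right) 4 = 272 \cdot 4 = 1088$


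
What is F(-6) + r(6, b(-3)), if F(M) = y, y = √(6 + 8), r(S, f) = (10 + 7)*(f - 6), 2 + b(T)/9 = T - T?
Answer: -408 + √14 ≈ -404.26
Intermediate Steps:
b(T) = -18 (b(T) = -18 + 9*(T - T) = -18 + 9*0 = -18 + 0 = -18)
r(S, f) = -102 + 17*f (r(S, f) = 17*(-6 + f) = -102 + 17*f)
y = √14 ≈ 3.7417
F(M) = √14
F(-6) + r(6, b(-3)) = √14 + (-102 + 17*(-18)) = √14 + (-102 - 306) = √14 - 408 = -408 + √14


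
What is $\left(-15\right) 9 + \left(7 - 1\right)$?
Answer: $-129$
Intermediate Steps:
$\left(-15\right) 9 + \left(7 - 1\right) = -135 + 6 = -129$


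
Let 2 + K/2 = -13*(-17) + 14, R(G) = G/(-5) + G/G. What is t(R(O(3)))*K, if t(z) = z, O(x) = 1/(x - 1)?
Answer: 2097/5 ≈ 419.40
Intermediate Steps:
O(x) = 1/(-1 + x)
R(G) = 1 - G/5 (R(G) = G*(-1/5) + 1 = -G/5 + 1 = 1 - G/5)
K = 466 (K = -4 + 2*(-13*(-17) + 14) = -4 + 2*(221 + 14) = -4 + 2*235 = -4 + 470 = 466)
t(R(O(3)))*K = (1 - 1/(5*(-1 + 3)))*466 = (1 - 1/5/2)*466 = (1 - 1/5*1/2)*466 = (1 - 1/10)*466 = (9/10)*466 = 2097/5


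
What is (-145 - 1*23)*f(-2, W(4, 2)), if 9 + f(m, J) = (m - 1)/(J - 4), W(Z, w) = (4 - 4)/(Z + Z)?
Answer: 1386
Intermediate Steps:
W(Z, w) = 0 (W(Z, w) = 0/((2*Z)) = 0*(1/(2*Z)) = 0)
f(m, J) = -9 + (-1 + m)/(-4 + J) (f(m, J) = -9 + (m - 1)/(J - 4) = -9 + (-1 + m)/(-4 + J))
(-145 - 1*23)*f(-2, W(4, 2)) = (-145 - 1*23)*((35 - 2 - 9*0)/(-4 + 0)) = (-145 - 23)*((35 - 2 + 0)/(-4)) = -(-42)*33 = -168*(-33/4) = 1386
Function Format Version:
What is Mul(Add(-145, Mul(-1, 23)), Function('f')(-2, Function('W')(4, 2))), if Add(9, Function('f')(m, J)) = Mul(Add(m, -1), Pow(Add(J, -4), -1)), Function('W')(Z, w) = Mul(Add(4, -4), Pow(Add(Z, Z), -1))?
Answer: 1386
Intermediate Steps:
Function('W')(Z, w) = 0 (Function('W')(Z, w) = Mul(0, Pow(Mul(2, Z), -1)) = Mul(0, Mul(Rational(1, 2), Pow(Z, -1))) = 0)
Function('f')(m, J) = Add(-9, Mul(Pow(Add(-4, J), -1), Add(-1, m))) (Function('f')(m, J) = Add(-9, Mul(Add(m, -1), Pow(Add(J, -4), -1))) = Add(-9, Mul(Add(-1, m), Pow(Add(-4, J), -1))) = Add(-9, Mul(Pow(Add(-4, J), -1), Add(-1, m))))
Mul(Add(-145, Mul(-1, 23)), Function('f')(-2, Function('W')(4, 2))) = Mul(Add(-145, Mul(-1, 23)), Mul(Pow(Add(-4, 0), -1), Add(35, -2, Mul(-9, 0)))) = Mul(Add(-145, -23), Mul(Pow(-4, -1), Add(35, -2, 0))) = Mul(-168, Mul(Rational(-1, 4), 33)) = Mul(-168, Rational(-33, 4)) = 1386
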